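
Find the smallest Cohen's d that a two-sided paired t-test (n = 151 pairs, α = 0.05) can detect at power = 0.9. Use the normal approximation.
d ≈ 0.26

Minimum detectable effect (paired t-test, normal approximation):
d = (z_{α/2} + z_β) / √n
d = (1.960 + 1.282) / √151
d = 3.242 / 12.288
d ≈ 0.26

By Cohen's convention (0.2 small / 0.5 medium / 0.8 large): small effect.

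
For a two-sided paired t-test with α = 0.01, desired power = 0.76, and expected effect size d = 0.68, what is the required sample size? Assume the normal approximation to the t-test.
n = 24 pairs

Sample size formula (paired t-test, normal approximation):
n = ((z_{α/2} + z_β) / d)²

z_{α/2} = 2.576 (for α = 0.01, two-sided)
z_β = 0.706 (for power = 0.76)
d = 0.68

n = ((2.576 + 0.706) / 0.68)²
n = (4.826)²
n ≈ 23.29
Round up to the next whole number: n = 24 pairs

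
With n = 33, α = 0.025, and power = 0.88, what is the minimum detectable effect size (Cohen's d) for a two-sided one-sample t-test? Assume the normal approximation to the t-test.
d ≈ 0.59

Minimum detectable effect (one-sample t-test, normal approximation):
d = (z_{α/2} + z_β) / √n
d = (2.241 + 1.175) / √33
d = 3.416 / 5.745
d ≈ 0.59

By Cohen's convention (0.2 small / 0.5 medium / 0.8 large): medium effect.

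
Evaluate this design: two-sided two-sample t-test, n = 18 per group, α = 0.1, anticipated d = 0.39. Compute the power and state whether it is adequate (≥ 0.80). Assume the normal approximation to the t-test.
Power ≈ 0.32; the study is underpowered (power < 0.80)

Power calculation (two-sample t-test, normal approximation):
z_β = d · √(n/2) - z_{α/2}
z_β = 0.39 · √(18/2) - 1.645
z_β = 0.39 · 3.000 - 1.645
z_β = -0.475

Power = Φ(z_β) = Φ(-0.475) ≈ 0.317

Effect size d = 0.39 is small by Cohen's convention (0.2/0.5/0.8).

Threshold: power ≥ 0.80 is conventionally adequate.
Power ≈ 0.32 → the study is underpowered (power < 0.80).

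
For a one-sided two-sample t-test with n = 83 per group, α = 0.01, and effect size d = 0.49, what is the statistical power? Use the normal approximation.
Power ≈ 0.80

Power calculation (two-sample t-test, normal approximation):
z_β = d · √(n/2) - z_α
z_β = 0.49 · √(83/2) - 2.326
z_β = 0.49 · 6.442 - 2.326
z_β = 0.830

Power = Φ(z_β) = Φ(0.830) ≈ 0.797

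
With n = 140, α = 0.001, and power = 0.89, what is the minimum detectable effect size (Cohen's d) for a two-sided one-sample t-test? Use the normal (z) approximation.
d ≈ 0.38

Minimum detectable effect (one-sample t-test, normal approximation):
d = (z_{α/2} + z_β) / √n
d = (3.291 + 1.227) / √140
d = 4.517 / 11.832
d ≈ 0.38

By Cohen's convention (0.2 small / 0.5 medium / 0.8 large): small effect.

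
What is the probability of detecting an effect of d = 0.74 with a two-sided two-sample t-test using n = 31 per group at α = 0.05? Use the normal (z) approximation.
Power ≈ 0.83

Power calculation (two-sample t-test, normal approximation):
z_β = d · √(n/2) - z_{α/2}
z_β = 0.74 · √(31/2) - 1.960
z_β = 0.74 · 3.937 - 1.960
z_β = 0.953

Power = Φ(z_β) = Φ(0.953) ≈ 0.830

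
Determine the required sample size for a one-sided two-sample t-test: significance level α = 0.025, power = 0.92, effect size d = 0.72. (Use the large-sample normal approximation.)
n = 44 per group

Sample size formula (two-sample t-test, normal approximation):
n = 2 · ((z_α + z_β) / d)²

z_α = 1.960 (for α = 0.025, one-sided)
z_β = 1.405 (for power = 0.92)
d = 0.72

n = 2 · ((1.960 + 1.405) / 0.72)²
n = 2 · (4.674)²
n ≈ 43.69
Round up to the next whole number: n = 44 per group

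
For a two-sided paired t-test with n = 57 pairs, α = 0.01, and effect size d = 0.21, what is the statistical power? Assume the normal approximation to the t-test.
Power ≈ 0.16

Power calculation (paired t-test, normal approximation):
z_β = d · √n - z_{α/2}
z_β = 0.21 · √57 - 2.576
z_β = 0.21 · 7.550 - 2.576
z_β = -0.990

Power = Φ(z_β) = Φ(-0.990) ≈ 0.161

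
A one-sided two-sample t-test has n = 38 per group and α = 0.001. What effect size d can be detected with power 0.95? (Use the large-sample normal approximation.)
d ≈ 1.09

Minimum detectable effect (two-sample t-test, normal approximation):
d = (z_α + z_β) / √(n/2)
d = (3.090 + 1.645) / √(38/2)
d = 4.735 / 4.359
d ≈ 1.09

By Cohen's convention (0.2 small / 0.5 medium / 0.8 large): large effect.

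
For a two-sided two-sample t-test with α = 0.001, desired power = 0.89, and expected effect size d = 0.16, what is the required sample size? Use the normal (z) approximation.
n = 1595 per group

Sample size formula (two-sample t-test, normal approximation):
n = 2 · ((z_{α/2} + z_β) / d)²

z_{α/2} = 3.291 (for α = 0.001, two-sided)
z_β = 1.227 (for power = 0.89)
d = 0.16

n = 2 · ((3.291 + 1.227) / 0.16)²
n = 2 · (28.238)²
n ≈ 1594.77
Round up to the next whole number: n = 1595 per group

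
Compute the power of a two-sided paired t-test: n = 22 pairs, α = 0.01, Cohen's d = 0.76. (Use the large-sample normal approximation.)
Power ≈ 0.84

Power calculation (paired t-test, normal approximation):
z_β = d · √n - z_{α/2}
z_β = 0.76 · √22 - 2.576
z_β = 0.76 · 4.690 - 2.576
z_β = 0.989

Power = Φ(z_β) = Φ(0.989) ≈ 0.839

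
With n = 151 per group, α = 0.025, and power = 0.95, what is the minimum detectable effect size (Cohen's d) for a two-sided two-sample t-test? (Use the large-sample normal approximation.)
d ≈ 0.45

Minimum detectable effect (two-sample t-test, normal approximation):
d = (z_{α/2} + z_β) / √(n/2)
d = (2.241 + 1.645) / √(151/2)
d = 3.886 / 8.689
d ≈ 0.45

By Cohen's convention (0.2 small / 0.5 medium / 0.8 large): small effect.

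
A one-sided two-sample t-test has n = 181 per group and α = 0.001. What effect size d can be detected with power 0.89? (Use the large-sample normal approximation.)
d ≈ 0.45

Minimum detectable effect (two-sample t-test, normal approximation):
d = (z_α + z_β) / √(n/2)
d = (3.090 + 1.227) / √(181/2)
d = 4.317 / 9.513
d ≈ 0.45

By Cohen's convention (0.2 small / 0.5 medium / 0.8 large): small effect.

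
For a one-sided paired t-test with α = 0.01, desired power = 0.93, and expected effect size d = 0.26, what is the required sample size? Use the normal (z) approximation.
n = 214 pairs

Sample size formula (paired t-test, normal approximation):
n = ((z_α + z_β) / d)²

z_α = 2.326 (for α = 0.01, one-sided)
z_β = 1.476 (for power = 0.93)
d = 0.26

n = ((2.326 + 1.476) / 0.26)²
n = (14.623)²
n ≈ 213.83
Round up to the next whole number: n = 214 pairs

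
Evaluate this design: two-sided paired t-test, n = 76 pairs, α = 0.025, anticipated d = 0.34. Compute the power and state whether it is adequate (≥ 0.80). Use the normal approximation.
Power ≈ 0.77; the study is underpowered (power < 0.80)

Power calculation (paired t-test, normal approximation):
z_β = d · √n - z_{α/2}
z_β = 0.34 · √76 - 2.241
z_β = 0.34 · 8.718 - 2.241
z_β = 0.723

Power = Φ(z_β) = Φ(0.723) ≈ 0.765

Effect size d = 0.34 is small by Cohen's convention (0.2/0.5/0.8).

Threshold: power ≥ 0.80 is conventionally adequate.
Power ≈ 0.77 → the study is underpowered (power < 0.80).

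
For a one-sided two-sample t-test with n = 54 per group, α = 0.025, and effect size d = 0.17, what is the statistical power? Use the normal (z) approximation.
Power ≈ 0.14

Power calculation (two-sample t-test, normal approximation):
z_β = d · √(n/2) - z_α
z_β = 0.17 · √(54/2) - 1.960
z_β = 0.17 · 5.196 - 1.960
z_β = -1.077

Power = Φ(z_β) = Φ(-1.077) ≈ 0.141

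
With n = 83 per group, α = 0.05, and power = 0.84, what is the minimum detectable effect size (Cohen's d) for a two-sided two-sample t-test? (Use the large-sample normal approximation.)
d ≈ 0.46

Minimum detectable effect (two-sample t-test, normal approximation):
d = (z_{α/2} + z_β) / √(n/2)
d = (1.960 + 0.994) / √(83/2)
d = 2.954 / 6.442
d ≈ 0.46

By Cohen's convention (0.2 small / 0.5 medium / 0.8 large): small effect.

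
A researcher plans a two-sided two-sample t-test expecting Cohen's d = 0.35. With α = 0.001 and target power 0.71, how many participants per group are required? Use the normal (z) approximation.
n = 242 per group

Sample size formula (two-sample t-test, normal approximation):
n = 2 · ((z_{α/2} + z_β) / d)²

z_{α/2} = 3.291 (for α = 0.001, two-sided)
z_β = 0.553 (for power = 0.71)
d = 0.35

n = 2 · ((3.291 + 0.553) / 0.35)²
n = 2 · (10.983)²
n ≈ 241.25
Round up to the next whole number: n = 242 per group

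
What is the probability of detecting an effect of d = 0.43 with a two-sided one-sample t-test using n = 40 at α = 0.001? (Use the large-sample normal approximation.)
Power ≈ 0.28

Power calculation (one-sample t-test, normal approximation):
z_β = d · √n - z_{α/2}
z_β = 0.43 · √40 - 3.291
z_β = 0.43 · 6.325 - 3.291
z_β = -0.571

Power = Φ(z_β) = Φ(-0.571) ≈ 0.284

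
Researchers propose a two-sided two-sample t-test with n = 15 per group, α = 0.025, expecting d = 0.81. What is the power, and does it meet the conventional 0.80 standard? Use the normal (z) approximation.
Power ≈ 0.49; the study is underpowered (power < 0.80)

Power calculation (two-sample t-test, normal approximation):
z_β = d · √(n/2) - z_{α/2}
z_β = 0.81 · √(15/2) - 2.241
z_β = 0.81 · 2.739 - 2.241
z_β = -0.023

Power = Φ(z_β) = Φ(-0.023) ≈ 0.491

Effect size d = 0.81 is large by Cohen's convention (0.2/0.5/0.8).

Threshold: power ≥ 0.80 is conventionally adequate.
Power ≈ 0.49 → the study is underpowered (power < 0.80).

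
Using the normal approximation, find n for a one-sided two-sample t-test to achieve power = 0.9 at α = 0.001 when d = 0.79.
n = 62 per group

Sample size formula (two-sample t-test, normal approximation):
n = 2 · ((z_α + z_β) / d)²

z_α = 3.090 (for α = 0.001, one-sided)
z_β = 1.282 (for power = 0.9)
d = 0.79

n = 2 · ((3.090 + 1.282) / 0.79)²
n = 2 · (5.534)²
n ≈ 61.25
Round up to the next whole number: n = 62 per group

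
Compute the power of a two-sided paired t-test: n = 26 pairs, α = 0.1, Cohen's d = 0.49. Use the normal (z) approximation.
Power ≈ 0.80

Power calculation (paired t-test, normal approximation):
z_β = d · √n - z_{α/2}
z_β = 0.49 · √26 - 1.645
z_β = 0.49 · 5.099 - 1.645
z_β = 0.854

Power = Φ(z_β) = Φ(0.854) ≈ 0.803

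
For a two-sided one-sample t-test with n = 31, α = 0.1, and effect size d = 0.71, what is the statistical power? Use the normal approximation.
Power ≈ 0.99

Power calculation (one-sample t-test, normal approximation):
z_β = d · √n - z_{α/2}
z_β = 0.71 · √31 - 1.645
z_β = 0.71 · 5.568 - 1.645
z_β = 2.308

Power = Φ(z_β) = Φ(2.308) ≈ 0.990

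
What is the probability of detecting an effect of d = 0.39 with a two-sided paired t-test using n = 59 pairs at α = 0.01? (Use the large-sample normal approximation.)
Power ≈ 0.66

Power calculation (paired t-test, normal approximation):
z_β = d · √n - z_{α/2}
z_β = 0.39 · √59 - 2.576
z_β = 0.39 · 7.681 - 2.576
z_β = 0.420

Power = Φ(z_β) = Φ(0.420) ≈ 0.663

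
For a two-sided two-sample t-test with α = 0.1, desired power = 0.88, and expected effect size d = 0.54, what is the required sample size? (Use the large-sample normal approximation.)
n = 55 per group

Sample size formula (two-sample t-test, normal approximation):
n = 2 · ((z_{α/2} + z_β) / d)²

z_{α/2} = 1.645 (for α = 0.1, two-sided)
z_β = 1.175 (for power = 0.88)
d = 0.54

n = 2 · ((1.645 + 1.175) / 0.54)²
n = 2 · (5.222)²
n ≈ 54.54
Round up to the next whole number: n = 55 per group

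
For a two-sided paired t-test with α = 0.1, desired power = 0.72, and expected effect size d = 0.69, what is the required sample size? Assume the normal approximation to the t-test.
n = 11 pairs

Sample size formula (paired t-test, normal approximation):
n = ((z_{α/2} + z_β) / d)²

z_{α/2} = 1.645 (for α = 0.1, two-sided)
z_β = 0.583 (for power = 0.72)
d = 0.69

n = ((1.645 + 0.583) / 0.69)²
n = (3.229)²
n ≈ 10.43
Round up to the next whole number: n = 11 pairs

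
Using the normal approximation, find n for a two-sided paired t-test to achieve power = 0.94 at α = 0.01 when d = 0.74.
n = 32 pairs

Sample size formula (paired t-test, normal approximation):
n = ((z_{α/2} + z_β) / d)²

z_{α/2} = 2.576 (for α = 0.01, two-sided)
z_β = 1.555 (for power = 0.94)
d = 0.74

n = ((2.576 + 1.555) / 0.74)²
n = (5.582)²
n ≈ 31.16
Round up to the next whole number: n = 32 pairs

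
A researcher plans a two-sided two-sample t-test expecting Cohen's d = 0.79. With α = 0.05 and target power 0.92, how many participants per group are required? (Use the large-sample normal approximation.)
n = 37 per group

Sample size formula (two-sample t-test, normal approximation):
n = 2 · ((z_{α/2} + z_β) / d)²

z_{α/2} = 1.960 (for α = 0.05, two-sided)
z_β = 1.405 (for power = 0.92)
d = 0.79

n = 2 · ((1.960 + 1.405) / 0.79)²
n = 2 · (4.259)²
n ≈ 36.28
Round up to the next whole number: n = 37 per group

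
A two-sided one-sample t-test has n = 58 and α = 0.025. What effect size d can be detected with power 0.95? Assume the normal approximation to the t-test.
d ≈ 0.51

Minimum detectable effect (one-sample t-test, normal approximation):
d = (z_{α/2} + z_β) / √n
d = (2.241 + 1.645) / √58
d = 3.886 / 7.616
d ≈ 0.51

By Cohen's convention (0.2 small / 0.5 medium / 0.8 large): medium effect.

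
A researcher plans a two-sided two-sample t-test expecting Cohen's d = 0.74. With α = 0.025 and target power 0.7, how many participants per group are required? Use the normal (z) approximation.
n = 28 per group

Sample size formula (two-sample t-test, normal approximation):
n = 2 · ((z_{α/2} + z_β) / d)²

z_{α/2} = 2.241 (for α = 0.025, two-sided)
z_β = 0.524 (for power = 0.7)
d = 0.74

n = 2 · ((2.241 + 0.524) / 0.74)²
n = 2 · (3.736)²
n ≈ 27.92
Round up to the next whole number: n = 28 per group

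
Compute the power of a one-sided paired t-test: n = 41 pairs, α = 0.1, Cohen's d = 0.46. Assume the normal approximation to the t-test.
Power ≈ 0.95

Power calculation (paired t-test, normal approximation):
z_β = d · √n - z_α
z_β = 0.46 · √41 - 1.282
z_β = 0.46 · 6.403 - 1.282
z_β = 1.664

Power = Φ(z_β) = Φ(1.664) ≈ 0.952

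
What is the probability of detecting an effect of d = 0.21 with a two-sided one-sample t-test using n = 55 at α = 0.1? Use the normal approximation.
Power ≈ 0.47

Power calculation (one-sample t-test, normal approximation):
z_β = d · √n - z_{α/2}
z_β = 0.21 · √55 - 1.645
z_β = 0.21 · 7.416 - 1.645
z_β = -0.087

Power = Φ(z_β) = Φ(-0.087) ≈ 0.465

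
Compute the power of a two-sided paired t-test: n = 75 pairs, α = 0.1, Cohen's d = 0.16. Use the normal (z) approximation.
Power ≈ 0.40

Power calculation (paired t-test, normal approximation):
z_β = d · √n - z_{α/2}
z_β = 0.16 · √75 - 1.645
z_β = 0.16 · 8.660 - 1.645
z_β = -0.259

Power = Φ(z_β) = Φ(-0.259) ≈ 0.398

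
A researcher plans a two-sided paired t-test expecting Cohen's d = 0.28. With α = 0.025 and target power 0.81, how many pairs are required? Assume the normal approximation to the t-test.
n = 125 pairs

Sample size formula (paired t-test, normal approximation):
n = ((z_{α/2} + z_β) / d)²

z_{α/2} = 2.241 (for α = 0.025, two-sided)
z_β = 0.878 (for power = 0.81)
d = 0.28

n = ((2.241 + 0.878) / 0.28)²
n = (11.139)²
n ≈ 124.08
Round up to the next whole number: n = 125 pairs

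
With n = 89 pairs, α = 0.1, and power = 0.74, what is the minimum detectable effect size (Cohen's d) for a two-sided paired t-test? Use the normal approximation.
d ≈ 0.24

Minimum detectable effect (paired t-test, normal approximation):
d = (z_{α/2} + z_β) / √n
d = (1.645 + 0.643) / √89
d = 2.288 / 9.434
d ≈ 0.24

By Cohen's convention (0.2 small / 0.5 medium / 0.8 large): small effect.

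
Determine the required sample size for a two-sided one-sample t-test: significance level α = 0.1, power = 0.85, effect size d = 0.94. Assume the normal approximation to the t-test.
n = 9

Sample size formula (one-sample t-test, normal approximation):
n = ((z_{α/2} + z_β) / d)²

z_{α/2} = 1.645 (for α = 0.1, two-sided)
z_β = 1.036 (for power = 0.85)
d = 0.94

n = ((1.645 + 1.036) / 0.94)²
n = (2.852)²
n ≈ 8.13
Round up to the next whole number: n = 9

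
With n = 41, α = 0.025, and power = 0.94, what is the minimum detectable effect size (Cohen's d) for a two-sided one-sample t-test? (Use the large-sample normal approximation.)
d ≈ 0.59

Minimum detectable effect (one-sample t-test, normal approximation):
d = (z_{α/2} + z_β) / √n
d = (2.241 + 1.555) / √41
d = 3.796 / 6.403
d ≈ 0.59

By Cohen's convention (0.2 small / 0.5 medium / 0.8 large): medium effect.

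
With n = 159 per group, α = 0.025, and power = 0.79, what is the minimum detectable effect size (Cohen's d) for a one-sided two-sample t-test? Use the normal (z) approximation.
d ≈ 0.31

Minimum detectable effect (two-sample t-test, normal approximation):
d = (z_α + z_β) / √(n/2)
d = (1.960 + 0.806) / √(159/2)
d = 2.766 / 8.916
d ≈ 0.31

By Cohen's convention (0.2 small / 0.5 medium / 0.8 large): small effect.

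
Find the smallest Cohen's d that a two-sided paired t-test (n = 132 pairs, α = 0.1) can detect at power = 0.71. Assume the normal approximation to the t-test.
d ≈ 0.19

Minimum detectable effect (paired t-test, normal approximation):
d = (z_{α/2} + z_β) / √n
d = (1.645 + 0.553) / √132
d = 2.198 / 11.489
d ≈ 0.19

By Cohen's convention (0.2 small / 0.5 medium / 0.8 large): very small effect.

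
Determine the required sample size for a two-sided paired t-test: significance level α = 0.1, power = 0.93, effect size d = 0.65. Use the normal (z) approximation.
n = 24 pairs

Sample size formula (paired t-test, normal approximation):
n = ((z_{α/2} + z_β) / d)²

z_{α/2} = 1.645 (for α = 0.1, two-sided)
z_β = 1.476 (for power = 0.93)
d = 0.65

n = ((1.645 + 1.476) / 0.65)²
n = (4.802)²
n ≈ 23.06
Round up to the next whole number: n = 24 pairs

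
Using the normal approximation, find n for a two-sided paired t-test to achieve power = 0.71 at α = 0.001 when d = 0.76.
n = 26 pairs

Sample size formula (paired t-test, normal approximation):
n = ((z_{α/2} + z_β) / d)²

z_{α/2} = 3.291 (for α = 0.001, two-sided)
z_β = 0.553 (for power = 0.71)
d = 0.76

n = ((3.291 + 0.553) / 0.76)²
n = (5.058)²
n ≈ 25.58
Round up to the next whole number: n = 26 pairs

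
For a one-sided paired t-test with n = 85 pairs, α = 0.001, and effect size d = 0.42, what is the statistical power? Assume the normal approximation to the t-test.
Power ≈ 0.78

Power calculation (paired t-test, normal approximation):
z_β = d · √n - z_α
z_β = 0.42 · √85 - 3.090
z_β = 0.42 · 9.220 - 3.090
z_β = 0.782

Power = Φ(z_β) = Φ(0.782) ≈ 0.783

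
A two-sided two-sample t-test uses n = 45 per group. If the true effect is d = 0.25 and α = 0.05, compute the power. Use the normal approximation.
Power ≈ 0.22

Power calculation (two-sample t-test, normal approximation):
z_β = d · √(n/2) - z_{α/2}
z_β = 0.25 · √(45/2) - 1.960
z_β = 0.25 · 4.743 - 1.960
z_β = -0.774

Power = Φ(z_β) = Φ(-0.774) ≈ 0.219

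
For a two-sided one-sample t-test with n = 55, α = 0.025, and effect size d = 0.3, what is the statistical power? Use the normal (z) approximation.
Power ≈ 0.49

Power calculation (one-sample t-test, normal approximation):
z_β = d · √n - z_{α/2}
z_β = 0.3 · √55 - 2.241
z_β = 0.3 · 7.416 - 2.241
z_β = -0.017

Power = Φ(z_β) = Φ(-0.017) ≈ 0.493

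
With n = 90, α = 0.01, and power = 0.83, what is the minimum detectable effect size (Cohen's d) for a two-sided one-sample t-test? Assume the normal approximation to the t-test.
d ≈ 0.37

Minimum detectable effect (one-sample t-test, normal approximation):
d = (z_{α/2} + z_β) / √n
d = (2.576 + 0.954) / √90
d = 3.530 / 9.487
d ≈ 0.37

By Cohen's convention (0.2 small / 0.5 medium / 0.8 large): small effect.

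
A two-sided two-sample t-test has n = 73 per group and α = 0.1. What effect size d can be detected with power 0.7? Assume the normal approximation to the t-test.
d ≈ 0.36

Minimum detectable effect (two-sample t-test, normal approximation):
d = (z_{α/2} + z_β) / √(n/2)
d = (1.645 + 0.524) / √(73/2)
d = 2.169 / 6.042
d ≈ 0.36

By Cohen's convention (0.2 small / 0.5 medium / 0.8 large): small effect.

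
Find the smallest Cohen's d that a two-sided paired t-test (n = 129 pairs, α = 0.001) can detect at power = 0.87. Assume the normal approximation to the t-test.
d ≈ 0.39

Minimum detectable effect (paired t-test, normal approximation):
d = (z_{α/2} + z_β) / √n
d = (3.291 + 1.126) / √129
d = 4.417 / 11.358
d ≈ 0.39

By Cohen's convention (0.2 small / 0.5 medium / 0.8 large): small effect.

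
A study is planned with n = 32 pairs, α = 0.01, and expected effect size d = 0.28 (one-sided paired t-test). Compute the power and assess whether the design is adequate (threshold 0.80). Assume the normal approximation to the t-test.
Power ≈ 0.23; the study is underpowered (power < 0.80)

Power calculation (paired t-test, normal approximation):
z_β = d · √n - z_α
z_β = 0.28 · √32 - 2.326
z_β = 0.28 · 5.657 - 2.326
z_β = -0.742

Power = Φ(z_β) = Φ(-0.742) ≈ 0.229

Effect size d = 0.28 is small by Cohen's convention (0.2/0.5/0.8).

Threshold: power ≥ 0.80 is conventionally adequate.
Power ≈ 0.23 → the study is underpowered (power < 0.80).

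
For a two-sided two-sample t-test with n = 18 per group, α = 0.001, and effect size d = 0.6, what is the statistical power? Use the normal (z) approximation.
Power ≈ 0.07

Power calculation (two-sample t-test, normal approximation):
z_β = d · √(n/2) - z_{α/2}
z_β = 0.6 · √(18/2) - 3.291
z_β = 0.6 · 3.000 - 3.291
z_β = -1.491

Power = Φ(z_β) = Φ(-1.491) ≈ 0.068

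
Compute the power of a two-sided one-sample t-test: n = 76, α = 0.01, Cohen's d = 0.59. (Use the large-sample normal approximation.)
Power ≈ 0.99

Power calculation (one-sample t-test, normal approximation):
z_β = d · √n - z_{α/2}
z_β = 0.59 · √76 - 2.576
z_β = 0.59 · 8.718 - 2.576
z_β = 2.568

Power = Φ(z_β) = Φ(2.568) ≈ 0.995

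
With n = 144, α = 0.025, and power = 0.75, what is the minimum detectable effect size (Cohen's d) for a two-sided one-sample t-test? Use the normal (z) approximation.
d ≈ 0.24

Minimum detectable effect (one-sample t-test, normal approximation):
d = (z_{α/2} + z_β) / √n
d = (2.241 + 0.674) / √144
d = 2.916 / 12.000
d ≈ 0.24

By Cohen's convention (0.2 small / 0.5 medium / 0.8 large): small effect.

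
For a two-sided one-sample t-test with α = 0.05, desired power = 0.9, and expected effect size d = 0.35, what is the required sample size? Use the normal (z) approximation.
n = 86

Sample size formula (one-sample t-test, normal approximation):
n = ((z_{α/2} + z_β) / d)²

z_{α/2} = 1.960 (for α = 0.05, two-sided)
z_β = 1.282 (for power = 0.9)
d = 0.35

n = ((1.960 + 1.282) / 0.35)²
n = (9.263)²
n ≈ 85.80
Round up to the next whole number: n = 86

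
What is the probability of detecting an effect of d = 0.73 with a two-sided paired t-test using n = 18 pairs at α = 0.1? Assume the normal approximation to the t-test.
Power ≈ 0.93

Power calculation (paired t-test, normal approximation):
z_β = d · √n - z_{α/2}
z_β = 0.73 · √18 - 1.645
z_β = 0.73 · 4.243 - 1.645
z_β = 1.452

Power = Φ(z_β) = Φ(1.452) ≈ 0.927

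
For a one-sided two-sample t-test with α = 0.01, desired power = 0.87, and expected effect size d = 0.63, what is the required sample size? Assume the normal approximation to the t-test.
n = 61 per group

Sample size formula (two-sample t-test, normal approximation):
n = 2 · ((z_α + z_β) / d)²

z_α = 2.326 (for α = 0.01, one-sided)
z_β = 1.126 (for power = 0.87)
d = 0.63

n = 2 · ((2.326 + 1.126) / 0.63)²
n = 2 · (5.479)²
n ≈ 60.04
Round up to the next whole number: n = 61 per group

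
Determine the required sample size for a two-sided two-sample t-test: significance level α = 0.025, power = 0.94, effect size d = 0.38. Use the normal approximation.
n = 200 per group

Sample size formula (two-sample t-test, normal approximation):
n = 2 · ((z_{α/2} + z_β) / d)²

z_{α/2} = 2.241 (for α = 0.025, two-sided)
z_β = 1.555 (for power = 0.94)
d = 0.38

n = 2 · ((2.241 + 1.555) / 0.38)²
n = 2 · (9.989)²
n ≈ 199.56
Round up to the next whole number: n = 200 per group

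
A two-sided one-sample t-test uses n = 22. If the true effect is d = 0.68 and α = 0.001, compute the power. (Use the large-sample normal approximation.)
Power ≈ 0.46

Power calculation (one-sample t-test, normal approximation):
z_β = d · √n - z_{α/2}
z_β = 0.68 · √22 - 3.291
z_β = 0.68 · 4.690 - 3.291
z_β = -0.101

Power = Φ(z_β) = Φ(-0.101) ≈ 0.460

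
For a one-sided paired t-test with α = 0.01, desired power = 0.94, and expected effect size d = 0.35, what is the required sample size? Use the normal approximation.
n = 123 pairs

Sample size formula (paired t-test, normal approximation):
n = ((z_α + z_β) / d)²

z_α = 2.326 (for α = 0.01, one-sided)
z_β = 1.555 (for power = 0.94)
d = 0.35

n = ((2.326 + 1.555) / 0.35)²
n = (11.089)²
n ≈ 122.97
Round up to the next whole number: n = 123 pairs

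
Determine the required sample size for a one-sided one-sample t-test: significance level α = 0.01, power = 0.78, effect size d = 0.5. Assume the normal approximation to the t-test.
n = 39

Sample size formula (one-sample t-test, normal approximation):
n = ((z_α + z_β) / d)²

z_α = 2.326 (for α = 0.01, one-sided)
z_β = 0.772 (for power = 0.78)
d = 0.5

n = ((2.326 + 0.772) / 0.5)²
n = (6.196)²
n ≈ 38.39
Round up to the next whole number: n = 39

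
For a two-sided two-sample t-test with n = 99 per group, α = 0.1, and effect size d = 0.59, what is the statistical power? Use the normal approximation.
Power ≈ 0.99

Power calculation (two-sample t-test, normal approximation):
z_β = d · √(n/2) - z_{α/2}
z_β = 0.59 · √(99/2) - 1.645
z_β = 0.59 · 7.036 - 1.645
z_β = 2.506

Power = Φ(z_β) = Φ(2.506) ≈ 0.994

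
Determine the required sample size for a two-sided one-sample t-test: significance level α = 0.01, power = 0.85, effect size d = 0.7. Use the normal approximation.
n = 27

Sample size formula (one-sample t-test, normal approximation):
n = ((z_{α/2} + z_β) / d)²

z_{α/2} = 2.576 (for α = 0.01, two-sided)
z_β = 1.036 (for power = 0.85)
d = 0.7

n = ((2.576 + 1.036) / 0.7)²
n = (5.160)²
n ≈ 26.63
Round up to the next whole number: n = 27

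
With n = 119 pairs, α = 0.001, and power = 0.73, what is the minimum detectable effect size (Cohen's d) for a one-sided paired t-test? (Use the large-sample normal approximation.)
d ≈ 0.34

Minimum detectable effect (paired t-test, normal approximation):
d = (z_α + z_β) / √n
d = (3.090 + 0.613) / √119
d = 3.703 / 10.909
d ≈ 0.34

By Cohen's convention (0.2 small / 0.5 medium / 0.8 large): small effect.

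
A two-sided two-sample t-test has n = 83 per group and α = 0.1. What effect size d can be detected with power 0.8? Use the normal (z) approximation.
d ≈ 0.39

Minimum detectable effect (two-sample t-test, normal approximation):
d = (z_{α/2} + z_β) / √(n/2)
d = (1.645 + 0.842) / √(83/2)
d = 2.486 / 6.442
d ≈ 0.39

By Cohen's convention (0.2 small / 0.5 medium / 0.8 large): small effect.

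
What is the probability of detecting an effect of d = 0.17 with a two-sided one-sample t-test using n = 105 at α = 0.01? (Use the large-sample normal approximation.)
Power ≈ 0.20

Power calculation (one-sample t-test, normal approximation):
z_β = d · √n - z_{α/2}
z_β = 0.17 · √105 - 2.576
z_β = 0.17 · 10.247 - 2.576
z_β = -0.834

Power = Φ(z_β) = Φ(-0.834) ≈ 0.202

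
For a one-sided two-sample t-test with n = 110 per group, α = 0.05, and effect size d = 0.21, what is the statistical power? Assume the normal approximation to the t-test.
Power ≈ 0.47

Power calculation (two-sample t-test, normal approximation):
z_β = d · √(n/2) - z_α
z_β = 0.21 · √(110/2) - 1.645
z_β = 0.21 · 7.416 - 1.645
z_β = -0.087

Power = Φ(z_β) = Φ(-0.087) ≈ 0.465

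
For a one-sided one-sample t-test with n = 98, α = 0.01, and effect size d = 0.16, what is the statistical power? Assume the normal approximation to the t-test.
Power ≈ 0.23

Power calculation (one-sample t-test, normal approximation):
z_β = d · √n - z_α
z_β = 0.16 · √98 - 2.326
z_β = 0.16 · 9.899 - 2.326
z_β = -0.742

Power = Φ(z_β) = Φ(-0.742) ≈ 0.229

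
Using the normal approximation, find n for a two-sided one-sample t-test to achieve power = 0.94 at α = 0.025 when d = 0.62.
n = 38

Sample size formula (one-sample t-test, normal approximation):
n = ((z_{α/2} + z_β) / d)²

z_{α/2} = 2.241 (for α = 0.025, two-sided)
z_β = 1.555 (for power = 0.94)
d = 0.62

n = ((2.241 + 1.555) / 0.62)²
n = (6.123)²
n ≈ 37.49
Round up to the next whole number: n = 38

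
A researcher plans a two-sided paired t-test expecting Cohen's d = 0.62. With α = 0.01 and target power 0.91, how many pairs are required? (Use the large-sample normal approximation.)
n = 40 pairs

Sample size formula (paired t-test, normal approximation):
n = ((z_{α/2} + z_β) / d)²

z_{α/2} = 2.576 (for α = 0.01, two-sided)
z_β = 1.341 (for power = 0.91)
d = 0.62

n = ((2.576 + 1.341) / 0.62)²
n = (6.318)²
n ≈ 39.92
Round up to the next whole number: n = 40 pairs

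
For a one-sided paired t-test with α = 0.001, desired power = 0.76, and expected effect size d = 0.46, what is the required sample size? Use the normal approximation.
n = 69 pairs

Sample size formula (paired t-test, normal approximation):
n = ((z_α + z_β) / d)²

z_α = 3.090 (for α = 0.001, one-sided)
z_β = 0.706 (for power = 0.76)
d = 0.46

n = ((3.090 + 0.706) / 0.46)²
n = (8.252)²
n ≈ 68.10
Round up to the next whole number: n = 69 pairs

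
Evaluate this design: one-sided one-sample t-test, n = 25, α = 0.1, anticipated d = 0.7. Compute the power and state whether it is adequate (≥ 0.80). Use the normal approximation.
Power ≈ 0.99; the study is adequately powered (power ≥ 0.80)

Power calculation (one-sample t-test, normal approximation):
z_β = d · √n - z_α
z_β = 0.7 · √25 - 1.282
z_β = 0.7 · 5.000 - 1.282
z_β = 2.218

Power = Φ(z_β) = Φ(2.218) ≈ 0.987

Effect size d = 0.7 is medium by Cohen's convention (0.2/0.5/0.8).

Threshold: power ≥ 0.80 is conventionally adequate.
Power ≈ 0.99 → the study is adequately powered (power ≥ 0.80).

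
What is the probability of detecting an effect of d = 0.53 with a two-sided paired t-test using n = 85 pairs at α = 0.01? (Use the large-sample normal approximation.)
Power ≈ 0.99

Power calculation (paired t-test, normal approximation):
z_β = d · √n - z_{α/2}
z_β = 0.53 · √85 - 2.576
z_β = 0.53 · 9.220 - 2.576
z_β = 2.311

Power = Φ(z_β) = Φ(2.311) ≈ 0.990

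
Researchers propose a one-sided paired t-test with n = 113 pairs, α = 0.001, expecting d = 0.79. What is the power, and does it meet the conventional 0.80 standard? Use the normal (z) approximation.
Power ≈ 1.00; the study is adequately powered (power ≥ 0.80)

Power calculation (paired t-test, normal approximation):
z_β = d · √n - z_α
z_β = 0.79 · √113 - 3.090
z_β = 0.79 · 10.630 - 3.090
z_β = 5.308

Power = Φ(z_β) = Φ(5.308) ≈ 1.000

Effect size d = 0.79 is medium by Cohen's convention (0.2/0.5/0.8).

Threshold: power ≥ 0.80 is conventionally adequate.
Power ≈ 1.00 → the study is adequately powered (power ≥ 0.80).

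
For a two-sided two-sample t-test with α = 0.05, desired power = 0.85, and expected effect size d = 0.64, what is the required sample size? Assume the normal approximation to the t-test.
n = 44 per group

Sample size formula (two-sample t-test, normal approximation):
n = 2 · ((z_{α/2} + z_β) / d)²

z_{α/2} = 1.960 (for α = 0.05, two-sided)
z_β = 1.036 (for power = 0.85)
d = 0.64

n = 2 · ((1.960 + 1.036) / 0.64)²
n = 2 · (4.681)²
n ≈ 43.82
Round up to the next whole number: n = 44 per group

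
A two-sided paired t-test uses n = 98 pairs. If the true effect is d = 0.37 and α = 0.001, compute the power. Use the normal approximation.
Power ≈ 0.65

Power calculation (paired t-test, normal approximation):
z_β = d · √n - z_{α/2}
z_β = 0.37 · √98 - 3.291
z_β = 0.37 · 9.899 - 3.291
z_β = 0.372

Power = Φ(z_β) = Φ(0.372) ≈ 0.645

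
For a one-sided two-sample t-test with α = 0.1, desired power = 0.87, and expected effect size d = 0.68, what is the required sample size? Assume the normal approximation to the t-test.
n = 26 per group

Sample size formula (two-sample t-test, normal approximation):
n = 2 · ((z_α + z_β) / d)²

z_α = 1.282 (for α = 0.1, one-sided)
z_β = 1.126 (for power = 0.87)
d = 0.68

n = 2 · ((1.282 + 1.126) / 0.68)²
n = 2 · (3.541)²
n ≈ 25.08
Round up to the next whole number: n = 26 per group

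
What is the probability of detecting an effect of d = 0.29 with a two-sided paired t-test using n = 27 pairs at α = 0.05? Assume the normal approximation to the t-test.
Power ≈ 0.33

Power calculation (paired t-test, normal approximation):
z_β = d · √n - z_{α/2}
z_β = 0.29 · √27 - 1.960
z_β = 0.29 · 5.196 - 1.960
z_β = -0.453

Power = Φ(z_β) = Φ(-0.453) ≈ 0.325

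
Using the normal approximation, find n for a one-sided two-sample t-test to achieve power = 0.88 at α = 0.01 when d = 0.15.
n = 1090 per group

Sample size formula (two-sample t-test, normal approximation):
n = 2 · ((z_α + z_β) / d)²

z_α = 2.326 (for α = 0.01, one-sided)
z_β = 1.175 (for power = 0.88)
d = 0.15

n = 2 · ((2.326 + 1.175) / 0.15)²
n = 2 · (23.340)²
n ≈ 1089.51
Round up to the next whole number: n = 1090 per group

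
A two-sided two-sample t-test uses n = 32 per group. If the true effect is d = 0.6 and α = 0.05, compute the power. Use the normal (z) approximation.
Power ≈ 0.67

Power calculation (two-sample t-test, normal approximation):
z_β = d · √(n/2) - z_{α/2}
z_β = 0.6 · √(32/2) - 1.960
z_β = 0.6 · 4.000 - 1.960
z_β = 0.440

Power = Φ(z_β) = Φ(0.440) ≈ 0.670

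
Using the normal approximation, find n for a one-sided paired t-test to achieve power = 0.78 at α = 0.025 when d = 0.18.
n = 231 pairs

Sample size formula (paired t-test, normal approximation):
n = ((z_α + z_β) / d)²

z_α = 1.960 (for α = 0.025, one-sided)
z_β = 0.772 (for power = 0.78)
d = 0.18

n = ((1.960 + 0.772) / 0.18)²
n = (15.178)²
n ≈ 230.37
Round up to the next whole number: n = 231 pairs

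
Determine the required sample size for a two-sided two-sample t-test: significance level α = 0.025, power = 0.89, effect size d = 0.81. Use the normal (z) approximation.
n = 37 per group

Sample size formula (two-sample t-test, normal approximation):
n = 2 · ((z_{α/2} + z_β) / d)²

z_{α/2} = 2.241 (for α = 0.025, two-sided)
z_β = 1.227 (for power = 0.89)
d = 0.81

n = 2 · ((2.241 + 1.227) / 0.81)²
n = 2 · (4.281)²
n ≈ 36.65
Round up to the next whole number: n = 37 per group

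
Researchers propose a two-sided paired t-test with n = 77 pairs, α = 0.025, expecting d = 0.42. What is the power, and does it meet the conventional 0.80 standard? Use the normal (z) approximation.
Power ≈ 0.93; the study is adequately powered (power ≥ 0.80)

Power calculation (paired t-test, normal approximation):
z_β = d · √n - z_{α/2}
z_β = 0.42 · √77 - 2.241
z_β = 0.42 · 8.775 - 2.241
z_β = 1.444

Power = Φ(z_β) = Φ(1.444) ≈ 0.926

Effect size d = 0.42 is small by Cohen's convention (0.2/0.5/0.8).

Threshold: power ≥ 0.80 is conventionally adequate.
Power ≈ 0.93 → the study is adequately powered (power ≥ 0.80).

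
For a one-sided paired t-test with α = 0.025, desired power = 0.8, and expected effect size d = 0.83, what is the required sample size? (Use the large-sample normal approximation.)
n = 12 pairs

Sample size formula (paired t-test, normal approximation):
n = ((z_α + z_β) / d)²

z_α = 1.960 (for α = 0.025, one-sided)
z_β = 0.842 (for power = 0.8)
d = 0.83

n = ((1.960 + 0.842) / 0.83)²
n = (3.376)²
n ≈ 11.40
Round up to the next whole number: n = 12 pairs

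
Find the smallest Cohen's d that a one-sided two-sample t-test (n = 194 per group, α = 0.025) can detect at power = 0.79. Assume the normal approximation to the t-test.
d ≈ 0.28

Minimum detectable effect (two-sample t-test, normal approximation):
d = (z_α + z_β) / √(n/2)
d = (1.960 + 0.806) / √(194/2)
d = 2.766 / 9.849
d ≈ 0.28

By Cohen's convention (0.2 small / 0.5 medium / 0.8 large): small effect.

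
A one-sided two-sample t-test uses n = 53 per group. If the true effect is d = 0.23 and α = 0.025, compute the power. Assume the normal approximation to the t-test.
Power ≈ 0.22

Power calculation (two-sample t-test, normal approximation):
z_β = d · √(n/2) - z_α
z_β = 0.23 · √(53/2) - 1.960
z_β = 0.23 · 5.148 - 1.960
z_β = -0.776

Power = Φ(z_β) = Φ(-0.776) ≈ 0.219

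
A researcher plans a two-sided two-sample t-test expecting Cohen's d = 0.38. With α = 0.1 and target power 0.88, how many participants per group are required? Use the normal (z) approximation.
n = 111 per group

Sample size formula (two-sample t-test, normal approximation):
n = 2 · ((z_{α/2} + z_β) / d)²

z_{α/2} = 1.645 (for α = 0.1, two-sided)
z_β = 1.175 (for power = 0.88)
d = 0.38

n = 2 · ((1.645 + 1.175) / 0.38)²
n = 2 · (7.421)²
n ≈ 110.14
Round up to the next whole number: n = 111 per group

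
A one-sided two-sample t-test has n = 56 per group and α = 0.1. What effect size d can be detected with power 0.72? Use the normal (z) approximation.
d ≈ 0.35

Minimum detectable effect (two-sample t-test, normal approximation):
d = (z_α + z_β) / √(n/2)
d = (1.282 + 0.583) / √(56/2)
d = 1.864 / 5.292
d ≈ 0.35

By Cohen's convention (0.2 small / 0.5 medium / 0.8 large): small effect.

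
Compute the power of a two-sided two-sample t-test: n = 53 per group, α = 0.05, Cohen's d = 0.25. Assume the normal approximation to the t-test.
Power ≈ 0.25

Power calculation (two-sample t-test, normal approximation):
z_β = d · √(n/2) - z_{α/2}
z_β = 0.25 · √(53/2) - 1.960
z_β = 0.25 · 5.148 - 1.960
z_β = -0.673

Power = Φ(z_β) = Φ(-0.673) ≈ 0.250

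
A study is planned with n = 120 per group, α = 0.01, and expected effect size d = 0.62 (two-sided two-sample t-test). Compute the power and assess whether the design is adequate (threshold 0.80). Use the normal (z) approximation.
Power ≈ 0.99; the study is adequately powered (power ≥ 0.80)

Power calculation (two-sample t-test, normal approximation):
z_β = d · √(n/2) - z_{α/2}
z_β = 0.62 · √(120/2) - 2.576
z_β = 0.62 · 7.746 - 2.576
z_β = 2.227

Power = Φ(z_β) = Φ(2.227) ≈ 0.987

Effect size d = 0.62 is medium by Cohen's convention (0.2/0.5/0.8).

Threshold: power ≥ 0.80 is conventionally adequate.
Power ≈ 0.99 → the study is adequately powered (power ≥ 0.80).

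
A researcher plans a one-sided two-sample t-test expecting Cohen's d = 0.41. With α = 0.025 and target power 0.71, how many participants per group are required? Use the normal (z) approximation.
n = 76 per group

Sample size formula (two-sample t-test, normal approximation):
n = 2 · ((z_α + z_β) / d)²

z_α = 1.960 (for α = 0.025, one-sided)
z_β = 0.553 (for power = 0.71)
d = 0.41

n = 2 · ((1.960 + 0.553) / 0.41)²
n = 2 · (6.129)²
n ≈ 75.13
Round up to the next whole number: n = 76 per group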